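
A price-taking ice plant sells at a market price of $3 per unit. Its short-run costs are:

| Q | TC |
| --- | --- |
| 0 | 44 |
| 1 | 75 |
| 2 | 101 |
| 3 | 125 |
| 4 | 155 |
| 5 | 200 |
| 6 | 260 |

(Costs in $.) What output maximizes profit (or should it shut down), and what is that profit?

Compute π = P·Q − TC at each output: Q=0: -44; Q=1: -72; Q=2: -95; Q=3: -116; Q=4: -143; Q=5: -185; Q=6: -242.
Profit is highest at Q = 0. Equivalently, the lowest AVC in the table is 81/3 ≈ $27 at Q = 3, and P = $3 falls below it — price never covers variable cost, so the firm shuts down and loses only its fixed cost.

Q = 0 (shut down); profit = -$44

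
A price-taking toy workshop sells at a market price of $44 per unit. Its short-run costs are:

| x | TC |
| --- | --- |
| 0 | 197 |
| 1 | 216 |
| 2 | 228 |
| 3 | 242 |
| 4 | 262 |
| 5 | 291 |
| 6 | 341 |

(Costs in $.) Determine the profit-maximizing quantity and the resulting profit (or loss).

Profit at each row (π = 44x − TC): x=0: -197; x=1: -172; x=2: -140; x=3: -110; x=4: -86; x=5: -71; x=6: -77.
Profit is maximized at x = 5. AVC there is 94/5 = $18.80 ≤ P, so producing beats shutting down (which would give -$197).

x = 5; profit = -$71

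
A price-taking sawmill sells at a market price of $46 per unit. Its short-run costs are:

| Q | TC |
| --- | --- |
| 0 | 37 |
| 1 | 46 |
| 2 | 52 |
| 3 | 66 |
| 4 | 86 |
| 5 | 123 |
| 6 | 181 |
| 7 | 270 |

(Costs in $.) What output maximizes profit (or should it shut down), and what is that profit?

Q = 5; profit = $107

Tabulate TR − TC: Q=0: -37; Q=1: 0; Q=2: 40; Q=3: 72; Q=4: 98; Q=5: 107; Q=6: 95; Q=7: 52.
Profit is maximized at Q = 5. AVC there is 86/5 = $17.20 ≤ P, so producing beats shutting down (which would give -$37).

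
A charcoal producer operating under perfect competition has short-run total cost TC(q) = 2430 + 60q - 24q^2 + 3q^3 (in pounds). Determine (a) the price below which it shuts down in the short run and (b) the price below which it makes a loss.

Shutdown price = £12; break-even price = £357

Shutdown price = min AVC. AVC = 60 - 24q + 3q^2, with vertex at q = 4 and minimum £12.
ATC = 2430/q + 60 - 24q + 3q^2. Setting dATC/dq = −2430/q^2 − 24 + 6q = 0 gives q = 9 (since 6·9^3 − 24·9^2 = 2430).
min ATC = 2430/9 + 60 − 24·9 + 3·9^2 = £357. That is the break-even price.
For £12 ≤ P < £357 the firm produces at a loss; below £12 it shuts down.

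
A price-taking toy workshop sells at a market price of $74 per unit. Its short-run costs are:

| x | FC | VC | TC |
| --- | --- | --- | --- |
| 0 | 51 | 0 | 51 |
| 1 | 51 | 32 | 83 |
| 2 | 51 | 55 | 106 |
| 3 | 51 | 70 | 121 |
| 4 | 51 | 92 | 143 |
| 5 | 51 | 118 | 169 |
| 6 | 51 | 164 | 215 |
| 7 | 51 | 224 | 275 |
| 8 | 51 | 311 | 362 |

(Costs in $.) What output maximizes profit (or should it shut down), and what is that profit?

Compute π = P·x − TC at each output: x=0: -51; x=1: -9; x=2: 42; x=3: 101; x=4: 153; x=5: 201; x=6: 229; x=7: 243; x=8: 230.
Profit is maximized at x = 7. AVC there is 224/7 = $32 ≤ P, so producing beats shutting down (which would give -$51).

x = 7; profit = $243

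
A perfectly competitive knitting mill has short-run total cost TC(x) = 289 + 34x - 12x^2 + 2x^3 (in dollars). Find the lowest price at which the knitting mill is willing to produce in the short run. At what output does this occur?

The firm shuts down when price falls below the minimum of average variable cost. AVC = VC/x = 34 - 12x + 2x^2.
dAVC/dx = -12 + 4x = 0 gives x = 3. min AVC = 34 - 12·3 + 2·3^2 = 16.
The firm shuts down for any P below $16.

$16 per unit, at x = 3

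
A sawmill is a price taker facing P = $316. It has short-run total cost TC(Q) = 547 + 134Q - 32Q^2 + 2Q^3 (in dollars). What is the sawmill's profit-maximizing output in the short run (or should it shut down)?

Produce at Q = 13

Variable cost is VC = 134Q - 32Q^2 + 2Q^3, so AVC = VC/Q = 134 - 32Q + 2Q^2 and MC = dTC/dQ = 134 - 64Q + 6Q^2.
AVC is minimized where dAVC/dQ = -32 + 4Q = 0, at Q = 8; min AVC = 134 - 32·8 + 2·8^2 = $6.
Because $316 ≥ $6, revenue can cover variable cost; the firm operates.
Solving P = MC: -182 - 64Q + 6Q^2 = 0 ⇒ Q = -7/3 or 13. On the upward-sloping branch, Q* = 13.
Check: AVC at Q = 13 is $56 ≤ P, so revenue covers variable cost.
Profit = P·Q − TC = 316·13 − 1275 = $2833.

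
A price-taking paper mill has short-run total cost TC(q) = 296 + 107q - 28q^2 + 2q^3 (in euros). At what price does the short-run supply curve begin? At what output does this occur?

€9 per unit, at q = 7

The firm shuts down when price falls below the minimum of average variable cost. AVC = VC/q = 107 - 28q + 2q^2.
At the minimum of AVC, MC = AVC. MC = 107 - 56q + 6q^2; setting MC = AVC gives 4q^2 - 28q = 0, so q = 7. min AVC = 9.
For P < €9 the firm produces nothing.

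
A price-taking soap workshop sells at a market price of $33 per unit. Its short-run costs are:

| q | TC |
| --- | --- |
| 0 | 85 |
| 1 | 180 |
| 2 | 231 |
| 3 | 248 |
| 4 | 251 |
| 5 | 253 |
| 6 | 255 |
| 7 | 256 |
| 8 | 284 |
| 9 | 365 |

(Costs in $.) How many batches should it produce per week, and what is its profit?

q = 8; profit = -$20

Profit at each row (π = 33q − TC): q=0: -85; q=1: -147; q=2: -165; q=3: -149; q=4: -119; q=5: -88; q=6: -57; q=7: -25; q=8: -20; q=9: -68.
Profit is maximized at q = 8. AVC there is 199/8 = $24.88 ≤ P, so producing beats shutting down (which would give -$85).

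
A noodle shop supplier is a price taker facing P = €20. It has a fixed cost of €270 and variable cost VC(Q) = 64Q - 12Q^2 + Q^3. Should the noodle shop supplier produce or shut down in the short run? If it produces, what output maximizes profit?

From TC, MC = TC'(Q) = 64 - 24Q + 3Q^2 and AVC = VC/Q = 64 - 12Q + Q^2.
The AVC parabola has its vertex at Q = 12/2 = 6, where AVC = 64 - 12·6 + 6^2 = €28.
With P < min AVC (€20 < €28), every unit sold adds to the loss.
Shutting down limits the loss to fixed cost, €270.

Shut down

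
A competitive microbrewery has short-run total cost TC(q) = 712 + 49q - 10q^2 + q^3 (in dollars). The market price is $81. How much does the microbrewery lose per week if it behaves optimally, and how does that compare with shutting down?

Profit = -$328 at q = 8

AVC = 49 - 10q + q^2 has its minimum $24 at q = 5; price $81 clears that bar, so the firm operates.
With MC = 49 - 20q + 3q^2, P = MC on the upward-sloping part at q* = 8.
TR = 81·8 = 648. TC = 712 + 264 = 976. Profit = 648 − 976 = -$328.
By producing, the firm covers all variable cost plus $384 of fixed cost; shutting down would lose the full $712.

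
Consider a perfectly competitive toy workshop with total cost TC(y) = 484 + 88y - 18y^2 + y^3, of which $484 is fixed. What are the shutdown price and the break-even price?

Shutdown price = $7; break-even price = $55

Shutdown price = min AVC. AVC = 88 - 18y + y^2, with vertex at y = 9 and minimum $7.
ATC = 484/y + 88 - 18y + y^2. Setting dATC/dy = −484/y^2 − 18 + 2y = 0 gives y = 11 (since 2·11^3 − 18·11^2 = 484).
min ATC = 484/11 + 88 − 18·11 + 11^2 = $55. That is the break-even price.
Between these two prices the firm operates at a loss; above $55 it earns a profit.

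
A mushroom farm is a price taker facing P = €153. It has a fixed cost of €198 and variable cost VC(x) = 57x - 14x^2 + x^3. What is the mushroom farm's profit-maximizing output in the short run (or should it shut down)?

Produce at x = 12

From TC, MC = TC'(x) = 57 - 28x + 3x^2 and AVC = VC/x = 57 - 14x + x^2.
The AVC parabola has its vertex at x = 14/2 = 7, where AVC = 57 - 14·7 + 7^2 = €8.
Because €153 ≥ €8, revenue can cover variable cost; the firm operates.
Solving P = MC: -96 - 28x + 3x^2 = 0 ⇒ x = -8/3 or 12. On the upward-sloping branch, x* = 12.
Check: AVC at x = 12 is €33 ≤ P, so revenue covers variable cost.
Profit = P·x − TC = 153·12 − 594 = €1242.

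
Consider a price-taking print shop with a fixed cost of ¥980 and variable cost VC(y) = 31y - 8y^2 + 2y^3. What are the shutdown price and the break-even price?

Shutdown price = ¥23; break-even price = ¥213

Shutdown price = min AVC. AVC = 31 - 8y + 2y^2, with vertex at y = 2 and minimum ¥23.
ATC = 980/y + 31 - 8y + 2y^2. Setting dATC/dy = −980/y^2 − 8 + 4y = 0 gives y = 7 (since 4·7^3 − 8·7^2 = 980).
min ATC = 980/7 + 31 − 8·7 + 2·7^2 = ¥213. That is the break-even price.
For ¥23 ≤ P < ¥213 the firm produces at a loss; below ¥23 it shuts down.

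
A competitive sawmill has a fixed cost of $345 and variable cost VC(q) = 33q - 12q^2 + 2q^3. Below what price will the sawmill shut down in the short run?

Short-run supply begins at min AVC. From VC = 33q - 12q^2 + 2q^3, AVC = 33 - 12q + 2q^2.
At the minimum of AVC, MC = AVC. MC = 33 - 24q + 6q^2; setting MC = AVC gives 4q^2 - 12q = 0, so q = 3. min AVC = 15.
For P < $15 the firm produces nothing.

$15 per unit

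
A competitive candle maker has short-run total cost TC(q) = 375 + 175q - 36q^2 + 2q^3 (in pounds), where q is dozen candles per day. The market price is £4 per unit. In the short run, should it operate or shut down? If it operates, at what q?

Shut down

Strip out fixed cost: VC = 175q - 36q^2 + 2q^3. Then AVC = 175 - 36q + 2q^2 and MC = 175 - 72q + 6q^2.
AVC is minimized where dAVC/dq = -36 + 4q = 0, at q = 9; min AVC = 175 - 36·9 + 2·9^2 = £13.
With P < min AVC (£4 < £13), every unit sold adds to the loss.
The firm minimizes its loss by shutting down and losing only its fixed cost of £375.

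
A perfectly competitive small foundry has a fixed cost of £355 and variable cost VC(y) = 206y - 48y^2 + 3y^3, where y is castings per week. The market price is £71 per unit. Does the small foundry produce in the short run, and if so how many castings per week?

Strip out fixed cost: VC = 206y - 48y^2 + 3y^3. Then AVC = 206 - 48y + 3y^2 and MC = 206 - 96y + 9y^2.
AVC is minimized where dAVC/dy = -48 + 6y = 0, at y = 8; min AVC = 206 - 48·8 + 3·8^2 = £14.
Because £71 ≥ £14, revenue can cover variable cost; the firm operates.
Set P = MC: 71 = 206 - 96y + 9y^2 → 135 - 96y + 9y^2 = 0. The roots are y = 5/3 and y = 9; the profit-maximizing output is on the rising part of MC, so y* = 9.
Check: AVC at y = 9 is £17 ≤ P, so revenue covers variable cost.
Profit = P·y − TC = 71·9 − 508 = £131.

Produce at y = 9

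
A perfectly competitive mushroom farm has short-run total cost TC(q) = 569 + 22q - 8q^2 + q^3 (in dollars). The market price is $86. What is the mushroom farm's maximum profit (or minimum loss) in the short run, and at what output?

Profit = -$57 at q = 8

AVC = 22 - 8q + q^2; min AVC = $6 at q = 4. Since P = $86 ≥ min AVC, the firm produces.
MC = 22 - 16q + 3q^2. Setting P = MC and taking the root on the rising branch gives q* = 8.
TR = 86·8 = 688. TC = 569 + 176 = 745. Profit = 688 − 745 = -$57.
Shutting down would mean losing the fixed cost of $569, so operating at a loss of $57 is better by $512.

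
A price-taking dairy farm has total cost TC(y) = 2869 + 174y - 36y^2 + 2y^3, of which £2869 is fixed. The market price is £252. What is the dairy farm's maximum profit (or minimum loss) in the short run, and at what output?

AVC = 174 - 36y + 2y^2; min AVC = £12 at y = 9. Since P = £252 ≥ min AVC, the firm produces.
MC = 174 - 72y + 6y^2. Setting P = MC and taking the root on the rising branch gives y* = 13.
TR = 252·13 = 3276. TC = 2869 + 572 = 3441. Profit = 3276 − 3441 = -£165.
Shutting down would mean losing the fixed cost of £2869, so operating at a loss of £165 is better by £2704.

Profit = -£165 at y = 13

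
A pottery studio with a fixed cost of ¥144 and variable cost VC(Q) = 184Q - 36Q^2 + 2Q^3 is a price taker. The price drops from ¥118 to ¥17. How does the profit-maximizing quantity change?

AVC = 184 - 36Q + 2Q^2, minimized at Q = 9 where min AVC = ¥22. MC = 184 - 72Q + 6Q^2.
With P = ¥118 above the shutdown price, P = MC gives Q = 11.
At P = ¥17 < min AVC = ¥22, price no longer covers variable cost at any output, so the firm shuts down: Q = 0.

Output falls from 11 to 0 (the firm shuts down)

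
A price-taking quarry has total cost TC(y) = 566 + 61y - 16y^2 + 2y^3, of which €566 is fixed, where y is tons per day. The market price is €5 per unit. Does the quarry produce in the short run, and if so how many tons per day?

From TC, MC = TC'(y) = 61 - 32y + 6y^2 and AVC = VC/y = 61 - 16y + 2y^2.
AVC hits its minimum where MC = AVC, at y = 4, giving min AVC = 61 - 16·4 + 2·4^2 = €29.
P = €5 lies below min AVC = €29; no output level covers variable cost.
The firm minimizes its loss by shutting down and losing only its fixed cost of €566.

Shut down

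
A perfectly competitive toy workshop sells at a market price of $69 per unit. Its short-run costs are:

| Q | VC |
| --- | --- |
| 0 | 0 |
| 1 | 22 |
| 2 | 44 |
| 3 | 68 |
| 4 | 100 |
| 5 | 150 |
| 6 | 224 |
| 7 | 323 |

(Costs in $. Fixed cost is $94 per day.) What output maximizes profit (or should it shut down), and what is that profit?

Compute π = P·Q − TC at each output: Q=0: -94; Q=1: -47; Q=2: 0; Q=3: 45; Q=4: 82; Q=5: 101; Q=6: 96; Q=7: 66.
Profit is maximized at Q = 5. AVC there is 150/5 = $30 ≤ P, so producing beats shutting down (which would give -$94).

Q = 5; profit = $101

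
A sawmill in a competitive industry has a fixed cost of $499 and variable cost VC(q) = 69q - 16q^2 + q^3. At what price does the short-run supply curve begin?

The firm shuts down when price falls below the minimum of average variable cost. AVC = VC/q = 69 - 16q + q^2.
dAVC/dq = -16 + 2q = 0 gives q = 8. min AVC = 69 - 16·8 + 8^2 = 5.
So the shutdown price is $5.

$5 per unit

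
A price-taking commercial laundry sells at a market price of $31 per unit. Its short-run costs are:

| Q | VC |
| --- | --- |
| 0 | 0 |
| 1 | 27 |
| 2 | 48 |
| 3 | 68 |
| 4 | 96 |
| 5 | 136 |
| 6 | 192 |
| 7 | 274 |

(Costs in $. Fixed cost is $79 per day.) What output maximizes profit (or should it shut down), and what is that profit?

Q = 4; profit = -$51

Compute π = P·Q − TC at each output: Q=0: -79; Q=1: -75; Q=2: -65; Q=3: -54; Q=4: -51; Q=5: -60; Q=6: -85; Q=7: -136.
Profit is maximized at Q = 4. AVC there is 96/4 = $24 ≤ P, so producing beats shutting down (which would give -$79).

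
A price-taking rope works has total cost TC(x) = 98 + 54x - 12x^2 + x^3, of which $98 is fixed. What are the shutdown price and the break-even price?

Shutdown price = $18; break-even price = $33

AVC = 54 - 12x + x^2; minimized at x = 6, giving min AVC = $18. That is the shutdown price.
ATC = 98/x + 54 - 12x + x^2. Setting dATC/dx = −98/x^2 − 12 + 2x = 0 gives x = 7 (since 2·7^3 − 12·7^2 = 98).
min ATC = 98/7 + 54 − 12·7 + 7^2 = $33. That is the break-even price.
For $18 ≤ P < $33 the firm produces at a loss; below $18 it shuts down.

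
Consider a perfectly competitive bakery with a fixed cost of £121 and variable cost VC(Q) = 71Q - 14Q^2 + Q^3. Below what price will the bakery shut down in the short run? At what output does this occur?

The firm shuts down when price falls below the minimum of average variable cost. AVC = VC/Q = 71 - 14Q + Q^2.
At the minimum of AVC, MC = AVC. MC = 71 - 28Q + 3Q^2; setting MC = AVC gives 2Q^2 - 14Q = 0, so Q = 7. min AVC = 22.
The firm shuts down for any P below £22.

£22 per unit, at Q = 7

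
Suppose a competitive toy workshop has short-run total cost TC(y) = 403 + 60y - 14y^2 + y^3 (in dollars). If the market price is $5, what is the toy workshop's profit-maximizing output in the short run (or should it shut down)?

Strip out fixed cost: VC = 60y - 14y^2 + y^3. Then AVC = 60 - 14y + y^2 and MC = 60 - 28y + 3y^2.
The AVC parabola has its vertex at y = 14/2 = 7, where AVC = 60 - 14·7 + 7^2 = $11.
P = $5 lies below min AVC = $11; no output level covers variable cost.
Shutting down limits the loss to fixed cost, $403.

Shut down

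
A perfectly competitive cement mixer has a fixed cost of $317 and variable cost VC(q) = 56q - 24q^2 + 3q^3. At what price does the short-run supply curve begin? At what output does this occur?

Short-run supply begins at min AVC. From VC = 56q - 24q^2 + 3q^3, AVC = 56 - 24q + 3q^2.
At the minimum of AVC, MC = AVC. MC = 56 - 48q + 9q^2; setting MC = AVC gives 6q^2 - 24q = 0, so q = 4. min AVC = 8.
For P < $8 the firm produces nothing.

$8 per unit, at q = 4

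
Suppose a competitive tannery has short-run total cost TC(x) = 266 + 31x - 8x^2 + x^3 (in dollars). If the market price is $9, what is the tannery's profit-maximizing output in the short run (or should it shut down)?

Shut down

From TC, MC = TC'(x) = 31 - 16x + 3x^2 and AVC = VC/x = 31 - 8x + x^2.
The AVC parabola has its vertex at x = 8/2 = 4, where AVC = 31 - 8·4 + 4^2 = $15.
With P < min AVC ($9 < $15), every unit sold adds to the loss.
Shutting down limits the loss to fixed cost, $266.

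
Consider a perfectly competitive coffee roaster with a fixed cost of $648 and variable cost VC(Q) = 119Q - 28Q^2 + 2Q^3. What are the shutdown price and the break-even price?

Shutdown price = min AVC. AVC = 119 - 28Q + 2Q^2, with vertex at Q = 7 and minimum $21.
ATC = 648/Q + 119 - 28Q + 2Q^2. Setting dATC/dQ = −648/Q^2 − 28 + 4Q = 0 gives Q = 9 (since 4·9^3 − 28·9^2 = 648).
min ATC = 648/9 + 119 − 28·9 + 2·9^2 = $101. That is the break-even price.
Between these two prices the firm operates at a loss; above $101 it earns a profit.

Shutdown price = $21; break-even price = $101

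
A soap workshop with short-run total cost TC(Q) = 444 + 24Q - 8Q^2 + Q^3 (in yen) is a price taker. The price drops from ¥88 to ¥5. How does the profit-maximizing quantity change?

Output falls from 8 to 0 (the firm shuts down)

MC = 24 - 16Q + 3Q^2; the shutdown threshold is min AVC = ¥8 (at Q = 4).
With P = ¥88 above the shutdown price, P = MC gives Q = 8.
At P = ¥5 < min AVC = ¥8, price no longer covers variable cost at any output, so the firm shuts down: Q = 0.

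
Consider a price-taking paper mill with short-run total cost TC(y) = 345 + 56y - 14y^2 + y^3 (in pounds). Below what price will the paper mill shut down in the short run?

Short-run supply begins at min AVC. From VC = 56y - 14y^2 + y^3, AVC = 56 - 14y + y^2.
At the minimum of AVC, MC = AVC. MC = 56 - 28y + 3y^2; setting MC = AVC gives 2y^2 - 14y = 0, so y = 7. min AVC = 7.
For P < £7 the firm produces nothing.

£7 per unit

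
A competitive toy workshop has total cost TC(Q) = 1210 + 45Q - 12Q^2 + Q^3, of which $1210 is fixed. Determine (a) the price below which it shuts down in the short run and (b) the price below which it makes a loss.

Shutdown price = min AVC. AVC = 45 - 12Q + Q^2, with vertex at Q = 6 and minimum $9.
ATC = 1210/Q + 45 - 12Q + Q^2. Setting dATC/dQ = −1210/Q^2 − 12 + 2Q = 0 gives Q = 11 (since 2·11^3 − 12·11^2 = 1210).
min ATC = 1210/11 + 45 − 12·11 + 11^2 = $144. That is the break-even price.
Between these two prices the firm operates at a loss; above $144 it earns a profit.

Shutdown price = $9; break-even price = $144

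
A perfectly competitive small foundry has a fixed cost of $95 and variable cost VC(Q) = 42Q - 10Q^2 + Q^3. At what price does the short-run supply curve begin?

$17 per unit

Short-run supply begins at min AVC. From VC = 42Q - 10Q^2 + Q^3, AVC = 42 - 10Q + Q^2.
dAVC/dQ = -10 + 2Q = 0 gives Q = 5. min AVC = 42 - 10·5 + 5^2 = 17.
So the shutdown price is $17.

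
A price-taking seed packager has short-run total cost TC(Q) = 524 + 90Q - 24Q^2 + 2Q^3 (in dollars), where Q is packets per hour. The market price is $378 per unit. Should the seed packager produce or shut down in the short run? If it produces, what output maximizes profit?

Produce at Q = 12

Strip out fixed cost: VC = 90Q - 24Q^2 + 2Q^3. Then AVC = 90 - 24Q + 2Q^2 and MC = 90 - 48Q + 6Q^2.
The AVC parabola has its vertex at Q = 24/4 = 6, where AVC = 90 - 24·6 + 2·6^2 = $18.
Since P = $378 ≥ min AVC = $18, price covers variable cost and the firm should produce.
P = MC gives -288 - 48Q + 6Q^2 = 0, with roots -4 and 12. Take the larger (rising MC): Q* = 12.
Check: AVC at Q = 12 is $90 ≤ P, so revenue covers variable cost.
Profit = P·Q − TC = 378·12 − 1604 = $2932.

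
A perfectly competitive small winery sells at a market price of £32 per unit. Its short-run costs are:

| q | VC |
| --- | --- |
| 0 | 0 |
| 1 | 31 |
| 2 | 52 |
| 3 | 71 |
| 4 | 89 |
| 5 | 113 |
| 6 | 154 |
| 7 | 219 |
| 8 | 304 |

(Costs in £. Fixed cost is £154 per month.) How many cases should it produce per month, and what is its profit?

Tabulate TR − TC: q=0: -154; q=1: -153; q=2: -142; q=3: -129; q=4: -115; q=5: -107; q=6: -116; q=7: -149; q=8: -202.
Profit is maximized at q = 5. AVC there is 113/5 = £22.60 ≤ P, so producing beats shutting down (which would give -£154).

q = 5; profit = -£107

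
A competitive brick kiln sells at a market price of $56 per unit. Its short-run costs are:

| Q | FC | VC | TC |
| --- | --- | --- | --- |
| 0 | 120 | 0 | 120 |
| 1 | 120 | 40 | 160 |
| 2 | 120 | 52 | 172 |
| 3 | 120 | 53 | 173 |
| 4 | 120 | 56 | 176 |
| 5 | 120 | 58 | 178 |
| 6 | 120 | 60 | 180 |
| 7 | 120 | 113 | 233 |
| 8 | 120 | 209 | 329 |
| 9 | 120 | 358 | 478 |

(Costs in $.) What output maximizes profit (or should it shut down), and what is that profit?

Compute π = P·Q − TC at each output: Q=0: -120; Q=1: -104; Q=2: -60; Q=3: -5; Q=4: 48; Q=5: 102; Q=6: 156; Q=7: 159; Q=8: 119; Q=9: 26.
Profit is maximized at Q = 7. AVC there is 113/7 = $16.14 ≤ P, so producing beats shutting down (which would give -$120).

Q = 7; profit = $159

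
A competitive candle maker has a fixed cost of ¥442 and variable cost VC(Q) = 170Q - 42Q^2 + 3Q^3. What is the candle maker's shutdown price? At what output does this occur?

¥23 per unit, at Q = 7

The firm shuts down when price falls below the minimum of average variable cost. AVC = VC/Q = 170 - 42Q + 3Q^2.
At the minimum of AVC, MC = AVC. MC = 170 - 84Q + 9Q^2; setting MC = AVC gives 6Q^2 - 42Q = 0, so Q = 7. min AVC = 23.
So the shutdown price is ¥23.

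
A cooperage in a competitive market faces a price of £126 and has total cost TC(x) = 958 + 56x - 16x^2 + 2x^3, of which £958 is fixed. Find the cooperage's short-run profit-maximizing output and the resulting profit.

Profit = -£370 at x = 7

AVC = 56 - 16x + 2x^2 has its minimum £24 at x = 4; price £126 clears that bar, so the firm operates.
With MC = 56 - 32x + 6x^2, P = MC on the upward-sloping part at x* = 7.
TR = 126·7 = 882. TC = 958 + 294 = 1252. Profit = 882 − 1252 = -£370.
Shutting down would mean losing the fixed cost of £958, so operating at a loss of £370 is better by £588.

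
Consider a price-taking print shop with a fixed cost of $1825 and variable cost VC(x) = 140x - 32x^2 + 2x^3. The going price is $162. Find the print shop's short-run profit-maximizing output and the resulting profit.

Profit = -$373 at x = 11

AVC = 140 - 32x + 2x^2; min AVC = $12 at x = 8. Since P = $162 ≥ min AVC, the firm produces.
With MC = 140 - 64x + 6x^2, P = MC on the upward-sloping part at x* = 11.
TR = 162·11 = 1782. TC = 1825 + 330 = 2155. Profit = 1782 − 2155 = -$373.
Shutting down would mean losing the fixed cost of $1825, so operating at a loss of $373 is better by $1452.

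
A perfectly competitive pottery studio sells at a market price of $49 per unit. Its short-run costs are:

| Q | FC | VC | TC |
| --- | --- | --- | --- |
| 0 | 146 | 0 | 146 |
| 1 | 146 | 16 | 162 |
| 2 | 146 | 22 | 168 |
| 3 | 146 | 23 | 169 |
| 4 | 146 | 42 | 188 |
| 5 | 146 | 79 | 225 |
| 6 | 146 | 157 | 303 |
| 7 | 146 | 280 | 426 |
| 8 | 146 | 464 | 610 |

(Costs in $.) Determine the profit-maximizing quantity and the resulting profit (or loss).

Q = 5; profit = $20

Compute π = P·Q − TC at each output: Q=0: -146; Q=1: -113; Q=2: -70; Q=3: -22; Q=4: 8; Q=5: 20; Q=6: -9; Q=7: -83; Q=8: -218.
Profit is maximized at Q = 5. AVC there is 79/5 = $15.80 ≤ P, so producing beats shutting down (which would give -$146).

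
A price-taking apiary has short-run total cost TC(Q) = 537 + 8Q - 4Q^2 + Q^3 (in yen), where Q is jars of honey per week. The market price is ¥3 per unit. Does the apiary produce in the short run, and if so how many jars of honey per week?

Variable cost is VC = 8Q - 4Q^2 + Q^3, so AVC = VC/Q = 8 - 4Q + Q^2 and MC = dTC/dQ = 8 - 8Q + 3Q^2.
AVC hits its minimum where MC = AVC, at Q = 2, giving min AVC = 8 - 4·2 + 2^2 = ¥4.
With P < min AVC (¥3 < ¥4), every unit sold adds to the loss.
Best response: produce nothing and absorb the ¥537 fixed cost.

Shut down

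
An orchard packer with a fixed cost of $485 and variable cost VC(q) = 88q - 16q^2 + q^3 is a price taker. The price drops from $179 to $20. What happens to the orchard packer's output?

MC = 88 - 32q + 3q^2; the shutdown threshold is min AVC = $24 (at q = 8).
At P = $179 ≥ min AVC, set P = MC on the rising branch: q = 13.
At P = $20 < min AVC = $24, price no longer covers variable cost at any output, so the firm shuts down: q = 0.

Output falls from 13 to 0 (the firm shuts down)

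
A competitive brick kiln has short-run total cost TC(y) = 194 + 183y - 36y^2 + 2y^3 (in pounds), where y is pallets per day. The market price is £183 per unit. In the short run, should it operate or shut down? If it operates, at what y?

Produce at y = 12

Strip out fixed cost: VC = 183y - 36y^2 + 2y^3. Then AVC = 183 - 36y + 2y^2 and MC = 183 - 72y + 6y^2.
AVC is minimized where dAVC/dy = -36 + 4y = 0, at y = 9; min AVC = 183 - 36·9 + 2·9^2 = £21.
P = £183 exceeds min AVC = £21, so the firm stays open.
Set P = MC: 183 = 183 - 72y + 6y^2 → -72y + 6y^2 = 0. The roots are y = 0 and y = 12; the profit-maximizing output is on the rising part of MC, so y* = 12.
Check: AVC at y = 12 is £39 ≤ P, so revenue covers variable cost.
Profit = P·y − TC = 183·12 − 662 = £1534.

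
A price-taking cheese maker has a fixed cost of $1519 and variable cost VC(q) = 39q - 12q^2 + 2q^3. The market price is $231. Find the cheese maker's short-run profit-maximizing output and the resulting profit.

Profit = -$239 at q = 8

AVC = 39 - 12q + 2q^2; min AVC = $21 at q = 3. Since P = $231 ≥ min AVC, the firm produces.
MC = 39 - 24q + 6q^2. Setting P = MC and taking the root on the rising branch gives q* = 8.
TR = 231·8 = 1848. TC = 1519 + 568 = 2087. Profit = 1848 − 2087 = -$239.
That loss of $239 beats the $1519 the firm would lose by shutting down; producing recovers $1280 of fixed cost.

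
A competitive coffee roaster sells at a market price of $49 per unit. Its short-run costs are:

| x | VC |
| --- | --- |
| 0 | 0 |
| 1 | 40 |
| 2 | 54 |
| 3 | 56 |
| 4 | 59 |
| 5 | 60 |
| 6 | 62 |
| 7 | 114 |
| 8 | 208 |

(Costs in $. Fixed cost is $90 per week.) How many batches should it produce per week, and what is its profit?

x = 6; profit = $142

Profit at each row (π = 49x − TC): x=0: -90; x=1: -81; x=2: -46; x=3: 1; x=4: 47; x=5: 95; x=6: 142; x=7: 139; x=8: 94.
Profit is maximized at x = 6. AVC there is 62/6 = $10.33 ≤ P, so producing beats shutting down (which would give -$90).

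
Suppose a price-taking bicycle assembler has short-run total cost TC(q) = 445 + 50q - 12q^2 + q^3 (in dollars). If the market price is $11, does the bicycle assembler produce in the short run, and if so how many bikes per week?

Variable cost is VC = 50q - 12q^2 + q^3, so AVC = VC/q = 50 - 12q + q^2 and MC = dTC/dq = 50 - 24q + 3q^2.
The AVC parabola has its vertex at q = 12/2 = 6, where AVC = 50 - 12·6 + 6^2 = $14.
With P < min AVC ($11 < $14), every unit sold adds to the loss.
Shutting down limits the loss to fixed cost, $445.

Shut down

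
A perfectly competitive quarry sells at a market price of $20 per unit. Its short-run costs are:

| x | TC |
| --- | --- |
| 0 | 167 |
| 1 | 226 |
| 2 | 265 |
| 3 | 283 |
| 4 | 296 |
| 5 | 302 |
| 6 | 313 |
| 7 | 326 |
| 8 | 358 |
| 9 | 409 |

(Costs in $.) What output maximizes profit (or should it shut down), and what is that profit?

Profit at each row (π = 20x − TC): x=0: -167; x=1: -206; x=2: -225; x=3: -223; x=4: -216; x=5: -202; x=6: -193; x=7: -186; x=8: -198; x=9: -229.
Profit is highest at x = 0. Equivalently, the lowest AVC in the table is 159/7 ≈ $22.71 at x = 7, and P = $20 falls below it — price never covers variable cost, so the firm shuts down and loses only its fixed cost.

x = 0 (shut down); profit = -$167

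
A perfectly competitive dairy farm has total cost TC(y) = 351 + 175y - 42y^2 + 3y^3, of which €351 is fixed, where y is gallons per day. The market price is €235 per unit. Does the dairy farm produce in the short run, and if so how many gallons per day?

Strip out fixed cost: VC = 175y - 42y^2 + 3y^3. Then AVC = 175 - 42y + 3y^2 and MC = 175 - 84y + 9y^2.
AVC hits its minimum where MC = AVC, at y = 7, giving min AVC = 175 - 42·7 + 3·7^2 = €28.
Since P = €235 ≥ min AVC = €28, price covers variable cost and the firm should produce.
P = MC gives -60 - 84y + 9y^2 = 0, with roots -2/3 and 10. Take the larger (rising MC): y* = 10.
Check: AVC at y = 10 is €55 ≤ P, so revenue covers variable cost.
Profit = P·y − TC = 235·10 − 901 = €1449.

Produce at y = 10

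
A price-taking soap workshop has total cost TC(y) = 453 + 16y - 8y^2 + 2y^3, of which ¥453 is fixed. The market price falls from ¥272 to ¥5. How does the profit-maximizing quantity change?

AVC = 16 - 8y + 2y^2, minimized at y = 2 where min AVC = ¥8. MC = 16 - 16y + 6y^2.
With P = ¥272 above the shutdown price, P = MC gives y = 8.
At P = ¥5 < min AVC = ¥8, price no longer covers variable cost at any output, so the firm shuts down: y = 0.

Output falls from 8 to 0 (the firm shuts down)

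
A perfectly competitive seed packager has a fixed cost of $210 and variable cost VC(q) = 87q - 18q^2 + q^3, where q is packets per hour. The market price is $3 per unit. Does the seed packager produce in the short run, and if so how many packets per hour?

Shut down

Variable cost is VC = 87q - 18q^2 + q^3, so AVC = VC/q = 87 - 18q + q^2 and MC = dTC/dq = 87 - 36q + 3q^2.
AVC hits its minimum where MC = AVC, at q = 9, giving min AVC = 87 - 18·9 + 9^2 = $6.
Since P = $3 < min AVC = $6, price fails to cover variable cost at any output.
Shutting down limits the loss to fixed cost, $210.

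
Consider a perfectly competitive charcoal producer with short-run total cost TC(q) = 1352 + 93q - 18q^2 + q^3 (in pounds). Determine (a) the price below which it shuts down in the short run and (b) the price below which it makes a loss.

AVC = 93 - 18q + q^2; minimized at q = 9, giving min AVC = £12. That is the shutdown price.
ATC = 1352/q + 93 - 18q + q^2. Setting dATC/dq = −1352/q^2 − 18 + 2q = 0 gives q = 13 (since 2·13^3 − 18·13^2 = 1352).
min ATC = 1352/13 + 93 − 18·13 + 13^2 = £132. That is the break-even price.
Between these two prices the firm operates at a loss; above £132 it earns a profit.

Shutdown price = £12; break-even price = £132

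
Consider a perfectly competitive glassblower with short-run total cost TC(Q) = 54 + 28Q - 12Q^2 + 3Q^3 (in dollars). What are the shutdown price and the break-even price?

Shutdown price = min AVC. AVC = 28 - 12Q + 3Q^2, with vertex at Q = 2 and minimum $16.
ATC = 54/Q + 28 - 12Q + 3Q^2. Setting dATC/dQ = −54/Q^2 − 12 + 6Q = 0 gives Q = 3 (since 6·3^3 − 12·3^2 = 54).
min ATC = 54/3 + 28 − 12·3 + 3·3^2 = $37. That is the break-even price.
Between these two prices the firm operates at a loss; above $37 it earns a profit.

Shutdown price = $16; break-even price = $37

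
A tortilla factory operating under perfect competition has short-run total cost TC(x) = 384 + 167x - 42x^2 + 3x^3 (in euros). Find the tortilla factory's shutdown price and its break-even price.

Shutdown price = €20; break-even price = €71

Shutdown price = min AVC. AVC = 167 - 42x + 3x^2, with vertex at x = 7 and minimum €20.
ATC = 384/x + 167 - 42x + 3x^2. Setting dATC/dx = −384/x^2 − 42 + 6x = 0 gives x = 8 (since 6·8^3 − 42·8^2 = 384).
min ATC = 384/8 + 167 − 42·8 + 3·8^2 = €71. That is the break-even price.
Between these two prices the firm operates at a loss; above €71 it earns a profit.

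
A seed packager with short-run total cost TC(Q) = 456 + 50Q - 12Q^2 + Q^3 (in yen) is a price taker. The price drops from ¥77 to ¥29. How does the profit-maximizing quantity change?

AVC = 50 - 12Q + Q^2, minimized at Q = 6 where min AVC = ¥14. MC = 50 - 24Q + 3Q^2.
With P = ¥77 above the shutdown price, P = MC gives Q = 9.
At P = ¥29 ≥ min AVC, set P = MC: Q = 7. The firm stays open but cuts output.

Output falls from 9 to 7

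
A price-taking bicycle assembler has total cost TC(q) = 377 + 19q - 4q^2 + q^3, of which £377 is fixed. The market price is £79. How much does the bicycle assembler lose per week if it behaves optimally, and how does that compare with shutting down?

AVC = 19 - 4q + q^2; min AVC = £15 at q = 2. Since P = £79 ≥ min AVC, the firm produces.
With MC = 19 - 8q + 3q^2, P = MC on the upward-sloping part at q* = 6.
TR = 79·6 = 474. TC = 377 + 186 = 563. Profit = 474 − 563 = -£89.
That loss of £89 beats the £377 the firm would lose by shutting down; producing recovers £288 of fixed cost.

Profit = -£89 at q = 6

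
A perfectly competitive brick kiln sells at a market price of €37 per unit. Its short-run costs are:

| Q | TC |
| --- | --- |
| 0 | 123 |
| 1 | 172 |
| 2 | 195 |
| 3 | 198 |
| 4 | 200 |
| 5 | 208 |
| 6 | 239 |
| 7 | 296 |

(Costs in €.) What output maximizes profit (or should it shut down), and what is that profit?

Profit at each row (π = 37Q − TC): Q=0: -123; Q=1: -135; Q=2: -121; Q=3: -87; Q=4: -52; Q=5: -23; Q=6: -17; Q=7: -37.
Profit is maximized at Q = 6. AVC there is 116/6 = €19.33 ≤ P, so producing beats shutting down (which would give -€123).

Q = 6; profit = -€17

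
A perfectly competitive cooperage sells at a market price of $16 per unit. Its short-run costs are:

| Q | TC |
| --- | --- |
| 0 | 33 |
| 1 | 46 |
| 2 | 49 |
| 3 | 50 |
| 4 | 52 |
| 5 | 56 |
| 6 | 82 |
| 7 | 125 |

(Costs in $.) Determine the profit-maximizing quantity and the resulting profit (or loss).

Tabulate TR − TC: Q=0: -33; Q=1: -30; Q=2: -17; Q=3: -2; Q=4: 12; Q=5: 24; Q=6: 14; Q=7: -13.
Profit is maximized at Q = 5. AVC there is 23/5 = $4.60 ≤ P, so producing beats shutting down (which would give -$33).

Q = 5; profit = $24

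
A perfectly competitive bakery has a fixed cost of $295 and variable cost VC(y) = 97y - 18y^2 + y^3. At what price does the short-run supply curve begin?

$16 per unit

The firm shuts down when price falls below the minimum of average variable cost. AVC = VC/y = 97 - 18y + y^2.
At the minimum of AVC, MC = AVC. MC = 97 - 36y + 3y^2; setting MC = AVC gives 2y^2 - 18y = 0, so y = 9. min AVC = 16.
For P < $16 the firm produces nothing.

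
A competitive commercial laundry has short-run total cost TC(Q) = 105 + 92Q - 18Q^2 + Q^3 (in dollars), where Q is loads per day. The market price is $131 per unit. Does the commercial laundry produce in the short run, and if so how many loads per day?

From TC, MC = TC'(Q) = 92 - 36Q + 3Q^2 and AVC = VC/Q = 92 - 18Q + Q^2.
AVC is minimized where dAVC/dQ = -18 + 2Q = 0, at Q = 9; min AVC = 92 - 18·9 + 9^2 = $11.
Since P = $131 ≥ min AVC = $11, price covers variable cost and the firm should produce.
P = MC gives -39 - 36Q + 3Q^2 = 0, with roots -1 and 13. Take the larger (rising MC): Q* = 13.
Check: AVC at Q = 13 is $27 ≤ P, so revenue covers variable cost.
Profit = P·Q − TC = 131·13 − 456 = $1247.

Produce at Q = 13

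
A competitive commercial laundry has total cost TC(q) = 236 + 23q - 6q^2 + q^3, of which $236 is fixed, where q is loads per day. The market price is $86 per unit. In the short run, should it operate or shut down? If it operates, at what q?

From TC, MC = TC'(q) = 23 - 12q + 3q^2 and AVC = VC/q = 23 - 6q + q^2.
The AVC parabola has its vertex at q = 6/2 = 3, where AVC = 23 - 6·3 + 3^2 = $14.
Since P = $86 ≥ min AVC = $14, price covers variable cost and the firm should produce.
Solving P = MC: -63 - 12q + 3q^2 = 0 ⇒ q = -3 or 7. On the upward-sloping branch, q* = 7.
Check: AVC at q = 7 is $30 ≤ P, so revenue covers variable cost.
Profit = P·q − TC = 86·7 − 446 = $156.

Produce at q = 7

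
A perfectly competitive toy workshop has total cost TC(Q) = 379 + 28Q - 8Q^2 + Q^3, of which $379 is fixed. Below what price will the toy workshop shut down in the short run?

$12 per unit

Short-run supply begins at min AVC. From VC = 28Q - 8Q^2 + Q^3, AVC = 28 - 8Q + Q^2.
dAVC/dQ = -8 + 2Q = 0 gives Q = 4. min AVC = 28 - 8·4 + 4^2 = 12.
The firm shuts down for any P below $12.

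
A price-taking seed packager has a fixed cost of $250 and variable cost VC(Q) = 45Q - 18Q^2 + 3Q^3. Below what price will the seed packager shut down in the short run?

The firm shuts down when price falls below the minimum of average variable cost. AVC = VC/Q = 45 - 18Q + 3Q^2.
At the minimum of AVC, MC = AVC. MC = 45 - 36Q + 9Q^2; setting MC = AVC gives 6Q^2 - 18Q = 0, so Q = 3. min AVC = 18.
For P < $18 the firm produces nothing.

$18 per unit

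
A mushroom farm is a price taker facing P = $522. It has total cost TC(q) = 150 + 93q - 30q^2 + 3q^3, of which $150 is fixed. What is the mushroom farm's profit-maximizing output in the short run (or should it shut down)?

Strip out fixed cost: VC = 93q - 30q^2 + 3q^3. Then AVC = 93 - 30q + 3q^2 and MC = 93 - 60q + 9q^2.
AVC hits its minimum where MC = AVC, at q = 5, giving min AVC = 93 - 30·5 + 3·5^2 = $18.
Because $522 ≥ $18, revenue can cover variable cost; the firm operates.
Set P = MC: 522 = 93 - 60q + 9q^2 → -429 - 60q + 9q^2 = 0. The roots are q = -13/3 and q = 11; the profit-maximizing output is on the rising part of MC, so q* = 11.
Check: AVC at q = 11 is $126 ≤ P, so revenue covers variable cost.
Profit = P·q − TC = 522·11 − 1536 = $4206.

Produce at q = 11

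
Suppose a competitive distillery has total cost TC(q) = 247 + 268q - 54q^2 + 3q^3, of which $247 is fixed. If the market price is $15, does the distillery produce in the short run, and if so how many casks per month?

Shut down

Variable cost is VC = 268q - 54q^2 + 3q^3, so AVC = VC/q = 268 - 54q + 3q^2 and MC = dTC/dq = 268 - 108q + 9q^2.
AVC hits its minimum where MC = AVC, at q = 9, giving min AVC = 268 - 54·9 + 3·9^2 = $25.
Since P = $15 < min AVC = $25, price fails to cover variable cost at any output.
Best response: produce nothing and absorb the $247 fixed cost.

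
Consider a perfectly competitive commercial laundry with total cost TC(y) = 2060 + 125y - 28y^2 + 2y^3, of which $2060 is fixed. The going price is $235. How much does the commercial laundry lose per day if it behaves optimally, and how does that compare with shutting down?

Profit = -$124 at y = 11

AVC = 125 - 28y + 2y^2 has its minimum $27 at y = 7; price $235 clears that bar, so the firm operates.
MC = 125 - 56y + 6y^2. Setting P = MC and taking the root on the rising branch gives y* = 11.
TR = 235·11 = 2585. TC = 2060 + 649 = 2709. Profit = 2585 − 2709 = -$124.
Shutting down would mean losing the fixed cost of $2060, so operating at a loss of $124 is better by $1936.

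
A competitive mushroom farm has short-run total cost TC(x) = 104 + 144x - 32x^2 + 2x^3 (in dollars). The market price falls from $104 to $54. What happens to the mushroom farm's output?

AVC = 144 - 32x + 2x^2, minimized at x = 8 where min AVC = $16. MC = 144 - 64x + 6x^2.
At P = $104 ≥ min AVC, set P = MC on the rising branch: x = 10.
At P = $54 ≥ min AVC, set P = MC: x = 9. The firm stays open but cuts output.

Output falls from 10 to 9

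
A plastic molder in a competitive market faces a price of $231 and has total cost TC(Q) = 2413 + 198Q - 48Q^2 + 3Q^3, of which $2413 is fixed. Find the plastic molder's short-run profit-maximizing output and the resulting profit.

Profit = -$235 at Q = 11

AVC = 198 - 48Q + 3Q^2 has its minimum $6 at Q = 8; price $231 clears that bar, so the firm operates.
With MC = 198 - 96Q + 9Q^2, P = MC on the upward-sloping part at Q* = 11.
TR = 231·11 = 2541. TC = 2413 + 363 = 2776. Profit = 2541 − 2776 = -$235.
That loss of $235 beats the $2413 the firm would lose by shutting down; producing recovers $2178 of fixed cost.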